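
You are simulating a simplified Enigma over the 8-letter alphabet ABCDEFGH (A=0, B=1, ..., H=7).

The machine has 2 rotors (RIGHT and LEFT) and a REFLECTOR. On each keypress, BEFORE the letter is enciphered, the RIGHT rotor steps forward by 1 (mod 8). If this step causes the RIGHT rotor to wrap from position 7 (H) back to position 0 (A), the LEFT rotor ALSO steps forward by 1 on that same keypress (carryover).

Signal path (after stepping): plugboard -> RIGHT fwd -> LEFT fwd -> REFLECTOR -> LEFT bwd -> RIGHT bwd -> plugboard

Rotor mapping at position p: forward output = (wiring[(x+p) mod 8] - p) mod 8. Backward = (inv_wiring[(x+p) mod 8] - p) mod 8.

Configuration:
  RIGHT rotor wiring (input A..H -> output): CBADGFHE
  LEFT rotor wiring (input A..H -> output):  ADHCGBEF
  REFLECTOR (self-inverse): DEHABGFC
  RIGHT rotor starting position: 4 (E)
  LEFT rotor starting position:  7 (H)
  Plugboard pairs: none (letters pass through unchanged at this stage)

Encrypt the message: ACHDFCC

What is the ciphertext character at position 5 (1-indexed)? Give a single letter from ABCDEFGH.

Char 1 ('A'): step: R->5, L=7; A->plug->A->R->A->L->G->refl->F->L'->H->R'->C->plug->C
Char 2 ('C'): step: R->6, L=7; C->plug->C->R->E->L->D->refl->A->L'->D->R'->D->plug->D
Char 3 ('H'): step: R->7, L=7; H->plug->H->R->A->L->G->refl->F->L'->H->R'->F->plug->F
Char 4 ('D'): step: R->0, L->0 (L advanced); D->plug->D->R->D->L->C->refl->H->L'->C->R'->A->plug->A
Char 5 ('F'): step: R->1, L=0; F->plug->F->R->G->L->E->refl->B->L'->F->R'->D->plug->D

D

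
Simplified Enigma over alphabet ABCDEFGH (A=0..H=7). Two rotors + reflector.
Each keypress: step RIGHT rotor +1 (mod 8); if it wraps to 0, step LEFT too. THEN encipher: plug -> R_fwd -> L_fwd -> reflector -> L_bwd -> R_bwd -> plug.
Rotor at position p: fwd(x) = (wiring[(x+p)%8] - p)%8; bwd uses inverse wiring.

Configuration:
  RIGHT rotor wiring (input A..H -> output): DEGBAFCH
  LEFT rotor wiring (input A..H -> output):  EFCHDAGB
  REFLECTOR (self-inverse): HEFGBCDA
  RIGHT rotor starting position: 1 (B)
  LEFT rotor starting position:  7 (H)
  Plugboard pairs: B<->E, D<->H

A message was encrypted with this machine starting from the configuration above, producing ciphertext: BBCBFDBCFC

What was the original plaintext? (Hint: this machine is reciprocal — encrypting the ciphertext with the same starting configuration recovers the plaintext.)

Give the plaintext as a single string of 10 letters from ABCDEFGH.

Char 1 ('B'): step: R->2, L=7; B->plug->E->R->A->L->C->refl->F->L'->B->R'->G->plug->G
Char 2 ('B'): step: R->3, L=7; B->plug->E->R->E->L->A->refl->H->L'->H->R'->D->plug->H
Char 3 ('C'): step: R->4, L=7; C->plug->C->R->G->L->B->refl->E->L'->F->R'->H->plug->D
Char 4 ('B'): step: R->5, L=7; B->plug->E->R->H->L->H->refl->A->L'->E->R'->G->plug->G
Char 5 ('F'): step: R->6, L=7; F->plug->F->R->D->L->D->refl->G->L'->C->R'->G->plug->G
Char 6 ('D'): step: R->7, L=7; D->plug->H->R->D->L->D->refl->G->L'->C->R'->E->plug->B
Char 7 ('B'): step: R->0, L->0 (L advanced); B->plug->E->R->A->L->E->refl->B->L'->H->R'->H->plug->D
Char 8 ('C'): step: R->1, L=0; C->plug->C->R->A->L->E->refl->B->L'->H->R'->D->plug->H
Char 9 ('F'): step: R->2, L=0; F->plug->F->R->F->L->A->refl->H->L'->D->R'->D->plug->H
Char 10 ('C'): step: R->3, L=0; C->plug->C->R->C->L->C->refl->F->L'->B->R'->G->plug->G

Answer: GHDGGBDHHG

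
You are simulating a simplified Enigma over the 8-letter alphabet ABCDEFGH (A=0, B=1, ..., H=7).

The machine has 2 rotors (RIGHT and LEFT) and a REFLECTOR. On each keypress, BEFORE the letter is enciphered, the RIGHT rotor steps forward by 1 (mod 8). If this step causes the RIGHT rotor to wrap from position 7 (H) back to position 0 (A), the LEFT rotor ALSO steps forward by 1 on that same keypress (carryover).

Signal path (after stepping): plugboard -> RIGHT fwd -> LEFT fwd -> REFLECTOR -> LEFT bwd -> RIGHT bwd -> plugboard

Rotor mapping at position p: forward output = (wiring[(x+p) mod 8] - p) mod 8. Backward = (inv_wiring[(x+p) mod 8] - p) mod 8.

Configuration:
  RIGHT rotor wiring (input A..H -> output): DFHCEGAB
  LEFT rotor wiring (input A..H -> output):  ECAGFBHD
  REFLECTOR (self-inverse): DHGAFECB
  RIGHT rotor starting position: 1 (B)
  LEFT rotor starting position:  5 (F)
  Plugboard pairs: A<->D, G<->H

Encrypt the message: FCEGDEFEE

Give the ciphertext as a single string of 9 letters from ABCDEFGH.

Answer: DEAHECHFB

Derivation:
Char 1 ('F'): step: R->2, L=5; F->plug->F->R->H->L->A->refl->D->L'->F->R'->A->plug->D
Char 2 ('C'): step: R->3, L=5; C->plug->C->R->D->L->H->refl->B->L'->G->R'->E->plug->E
Char 3 ('E'): step: R->4, L=5; E->plug->E->R->H->L->A->refl->D->L'->F->R'->D->plug->A
Char 4 ('G'): step: R->5, L=5; G->plug->H->R->H->L->A->refl->D->L'->F->R'->G->plug->H
Char 5 ('D'): step: R->6, L=5; D->plug->A->R->C->L->G->refl->C->L'->B->R'->E->plug->E
Char 6 ('E'): step: R->7, L=5; E->plug->E->R->D->L->H->refl->B->L'->G->R'->C->plug->C
Char 7 ('F'): step: R->0, L->6 (L advanced); F->plug->F->R->G->L->H->refl->B->L'->A->R'->G->plug->H
Char 8 ('E'): step: R->1, L=6; E->plug->E->R->F->L->A->refl->D->L'->H->R'->F->plug->F
Char 9 ('E'): step: R->2, L=6; E->plug->E->R->G->L->H->refl->B->L'->A->R'->B->plug->B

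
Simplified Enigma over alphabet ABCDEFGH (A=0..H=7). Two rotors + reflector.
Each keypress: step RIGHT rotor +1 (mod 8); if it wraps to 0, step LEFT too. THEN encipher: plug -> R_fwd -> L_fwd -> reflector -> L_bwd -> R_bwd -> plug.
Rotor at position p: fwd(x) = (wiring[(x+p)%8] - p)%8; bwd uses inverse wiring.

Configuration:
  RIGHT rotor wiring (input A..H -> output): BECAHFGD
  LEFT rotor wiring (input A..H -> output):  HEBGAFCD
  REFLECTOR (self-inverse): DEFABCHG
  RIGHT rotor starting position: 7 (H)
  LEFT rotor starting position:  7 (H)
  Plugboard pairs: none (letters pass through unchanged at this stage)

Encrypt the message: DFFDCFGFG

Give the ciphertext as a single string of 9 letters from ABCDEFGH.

Answer: HDHEBCFDC

Derivation:
Char 1 ('D'): step: R->0, L->0 (L advanced); D->plug->D->R->A->L->H->refl->G->L'->D->R'->H->plug->H
Char 2 ('F'): step: R->1, L=0; F->plug->F->R->F->L->F->refl->C->L'->G->R'->D->plug->D
Char 3 ('F'): step: R->2, L=0; F->plug->F->R->B->L->E->refl->B->L'->C->R'->H->plug->H
Char 4 ('D'): step: R->3, L=0; D->plug->D->R->D->L->G->refl->H->L'->A->R'->E->plug->E
Char 5 ('C'): step: R->4, L=0; C->plug->C->R->C->L->B->refl->E->L'->B->R'->B->plug->B
Char 6 ('F'): step: R->5, L=0; F->plug->F->R->F->L->F->refl->C->L'->G->R'->C->plug->C
Char 7 ('G'): step: R->6, L=0; G->plug->G->R->B->L->E->refl->B->L'->C->R'->F->plug->F
Char 8 ('F'): step: R->7, L=0; F->plug->F->R->A->L->H->refl->G->L'->D->R'->D->plug->D
Char 9 ('G'): step: R->0, L->1 (L advanced); G->plug->G->R->G->L->C->refl->F->L'->C->R'->C->plug->C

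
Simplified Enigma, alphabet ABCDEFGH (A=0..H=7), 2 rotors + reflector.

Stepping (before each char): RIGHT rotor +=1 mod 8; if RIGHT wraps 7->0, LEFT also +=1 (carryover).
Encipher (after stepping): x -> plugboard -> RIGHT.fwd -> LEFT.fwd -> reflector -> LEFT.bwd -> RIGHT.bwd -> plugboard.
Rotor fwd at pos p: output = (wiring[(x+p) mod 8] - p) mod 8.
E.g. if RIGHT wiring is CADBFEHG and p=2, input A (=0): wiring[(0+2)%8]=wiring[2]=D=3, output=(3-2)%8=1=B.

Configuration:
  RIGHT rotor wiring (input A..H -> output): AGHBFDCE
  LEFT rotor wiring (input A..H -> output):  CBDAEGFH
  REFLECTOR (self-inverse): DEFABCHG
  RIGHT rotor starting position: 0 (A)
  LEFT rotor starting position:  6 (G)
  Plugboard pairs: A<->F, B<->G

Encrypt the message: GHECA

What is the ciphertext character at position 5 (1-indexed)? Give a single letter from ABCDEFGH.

Char 1 ('G'): step: R->1, L=6; G->plug->B->R->G->L->G->refl->H->L'->A->R'->C->plug->C
Char 2 ('H'): step: R->2, L=6; H->plug->H->R->E->L->F->refl->C->L'->F->R'->A->plug->F
Char 3 ('E'): step: R->3, L=6; E->plug->E->R->B->L->B->refl->E->L'->C->R'->B->plug->G
Char 4 ('C'): step: R->4, L=6; C->plug->C->R->G->L->G->refl->H->L'->A->R'->D->plug->D
Char 5 ('A'): step: R->5, L=6; A->plug->F->R->C->L->E->refl->B->L'->B->R'->E->plug->E

E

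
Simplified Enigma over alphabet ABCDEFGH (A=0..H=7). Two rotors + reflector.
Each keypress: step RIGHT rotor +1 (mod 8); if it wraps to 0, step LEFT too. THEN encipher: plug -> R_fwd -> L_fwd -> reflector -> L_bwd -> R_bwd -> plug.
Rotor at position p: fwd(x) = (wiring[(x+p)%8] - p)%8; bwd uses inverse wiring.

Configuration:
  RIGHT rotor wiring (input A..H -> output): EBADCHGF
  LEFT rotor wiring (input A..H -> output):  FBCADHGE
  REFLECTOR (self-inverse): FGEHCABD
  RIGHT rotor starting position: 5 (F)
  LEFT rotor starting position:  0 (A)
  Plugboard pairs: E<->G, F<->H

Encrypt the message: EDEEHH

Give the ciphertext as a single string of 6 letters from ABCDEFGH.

Answer: HAGDFC

Derivation:
Char 1 ('E'): step: R->6, L=0; E->plug->G->R->E->L->D->refl->H->L'->F->R'->F->plug->H
Char 2 ('D'): step: R->7, L=0; D->plug->D->R->B->L->B->refl->G->L'->G->R'->A->plug->A
Char 3 ('E'): step: R->0, L->1 (L advanced); E->plug->G->R->G->L->D->refl->H->L'->C->R'->E->plug->G
Char 4 ('E'): step: R->1, L=1; E->plug->G->R->E->L->G->refl->B->L'->B->R'->D->plug->D
Char 5 ('H'): step: R->2, L=1; H->plug->F->R->D->L->C->refl->E->L'->H->R'->H->plug->F
Char 6 ('H'): step: R->3, L=1; H->plug->F->R->B->L->B->refl->G->L'->E->R'->C->plug->C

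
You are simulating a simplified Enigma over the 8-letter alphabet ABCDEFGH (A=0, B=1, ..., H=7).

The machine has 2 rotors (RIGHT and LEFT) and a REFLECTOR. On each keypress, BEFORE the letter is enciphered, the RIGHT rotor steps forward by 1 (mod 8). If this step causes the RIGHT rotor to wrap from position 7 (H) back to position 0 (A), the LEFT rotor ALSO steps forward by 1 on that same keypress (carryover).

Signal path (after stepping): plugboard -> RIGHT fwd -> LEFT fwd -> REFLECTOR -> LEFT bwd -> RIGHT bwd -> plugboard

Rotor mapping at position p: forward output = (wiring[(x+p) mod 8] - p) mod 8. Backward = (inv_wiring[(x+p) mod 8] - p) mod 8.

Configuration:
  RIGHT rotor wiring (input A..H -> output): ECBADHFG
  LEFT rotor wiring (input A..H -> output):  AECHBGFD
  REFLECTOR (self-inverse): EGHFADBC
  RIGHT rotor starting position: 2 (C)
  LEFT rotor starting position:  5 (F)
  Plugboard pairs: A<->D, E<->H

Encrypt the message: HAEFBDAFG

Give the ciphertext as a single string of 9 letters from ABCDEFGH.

Char 1 ('H'): step: R->3, L=5; H->plug->E->R->D->L->D->refl->F->L'->F->R'->A->plug->D
Char 2 ('A'): step: R->4, L=5; A->plug->D->R->C->L->G->refl->B->L'->A->R'->E->plug->H
Char 3 ('E'): step: R->5, L=5; E->plug->H->R->G->L->C->refl->H->L'->E->R'->F->plug->F
Char 4 ('F'): step: R->6, L=5; F->plug->F->R->C->L->G->refl->B->L'->A->R'->B->plug->B
Char 5 ('B'): step: R->7, L=5; B->plug->B->R->F->L->F->refl->D->L'->D->R'->C->plug->C
Char 6 ('D'): step: R->0, L->6 (L advanced); D->plug->A->R->E->L->E->refl->A->L'->H->R'->F->plug->F
Char 7 ('A'): step: R->1, L=6; A->plug->D->R->C->L->C->refl->H->L'->A->R'->B->plug->B
Char 8 ('F'): step: R->2, L=6; F->plug->F->R->E->L->E->refl->A->L'->H->R'->A->plug->D
Char 9 ('G'): step: R->3, L=6; G->plug->G->R->H->L->A->refl->E->L'->E->R'->C->plug->C

Answer: DHFBCFBDC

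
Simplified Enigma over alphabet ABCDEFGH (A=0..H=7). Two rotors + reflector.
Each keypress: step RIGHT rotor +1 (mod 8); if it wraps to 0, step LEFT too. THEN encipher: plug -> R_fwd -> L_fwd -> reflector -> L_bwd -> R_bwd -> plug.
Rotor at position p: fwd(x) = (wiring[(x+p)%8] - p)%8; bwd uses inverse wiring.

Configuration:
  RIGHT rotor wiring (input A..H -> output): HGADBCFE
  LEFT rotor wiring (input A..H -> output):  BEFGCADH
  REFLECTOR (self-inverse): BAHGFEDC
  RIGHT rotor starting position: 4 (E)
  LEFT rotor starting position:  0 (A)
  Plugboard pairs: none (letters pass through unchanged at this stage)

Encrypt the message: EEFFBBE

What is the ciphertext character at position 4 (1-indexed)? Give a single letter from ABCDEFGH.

Char 1 ('E'): step: R->5, L=0; E->plug->E->R->B->L->E->refl->F->L'->C->R'->D->plug->D
Char 2 ('E'): step: R->6, L=0; E->plug->E->R->C->L->F->refl->E->L'->B->R'->C->plug->C
Char 3 ('F'): step: R->7, L=0; F->plug->F->R->C->L->F->refl->E->L'->B->R'->D->plug->D
Char 4 ('F'): step: R->0, L->1 (L advanced); F->plug->F->R->C->L->F->refl->E->L'->B->R'->E->plug->E

E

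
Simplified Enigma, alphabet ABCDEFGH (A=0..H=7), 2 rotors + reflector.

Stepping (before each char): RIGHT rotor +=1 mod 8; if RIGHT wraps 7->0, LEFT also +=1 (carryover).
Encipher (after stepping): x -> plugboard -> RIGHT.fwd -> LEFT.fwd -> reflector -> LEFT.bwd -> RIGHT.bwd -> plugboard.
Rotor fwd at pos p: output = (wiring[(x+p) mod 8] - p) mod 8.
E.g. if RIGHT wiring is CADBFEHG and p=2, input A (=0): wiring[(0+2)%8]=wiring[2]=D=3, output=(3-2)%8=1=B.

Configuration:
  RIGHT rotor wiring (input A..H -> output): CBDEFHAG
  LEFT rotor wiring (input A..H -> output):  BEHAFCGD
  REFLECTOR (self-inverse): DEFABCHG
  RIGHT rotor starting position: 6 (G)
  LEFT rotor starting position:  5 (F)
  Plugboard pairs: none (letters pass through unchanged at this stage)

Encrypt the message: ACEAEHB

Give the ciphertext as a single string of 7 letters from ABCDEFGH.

Answer: FHCDGDF

Derivation:
Char 1 ('A'): step: R->7, L=5; A->plug->A->R->H->L->A->refl->D->L'->G->R'->F->plug->F
Char 2 ('C'): step: R->0, L->6 (L advanced); C->plug->C->R->D->L->G->refl->H->L'->G->R'->H->plug->H
Char 3 ('E'): step: R->1, L=6; E->plug->E->R->G->L->H->refl->G->L'->D->R'->C->plug->C
Char 4 ('A'): step: R->2, L=6; A->plug->A->R->B->L->F->refl->C->L'->F->R'->D->plug->D
Char 5 ('E'): step: R->3, L=6; E->plug->E->R->D->L->G->refl->H->L'->G->R'->G->plug->G
Char 6 ('H'): step: R->4, L=6; H->plug->H->R->A->L->A->refl->D->L'->C->R'->D->plug->D
Char 7 ('B'): step: R->5, L=6; B->plug->B->R->D->L->G->refl->H->L'->G->R'->F->plug->F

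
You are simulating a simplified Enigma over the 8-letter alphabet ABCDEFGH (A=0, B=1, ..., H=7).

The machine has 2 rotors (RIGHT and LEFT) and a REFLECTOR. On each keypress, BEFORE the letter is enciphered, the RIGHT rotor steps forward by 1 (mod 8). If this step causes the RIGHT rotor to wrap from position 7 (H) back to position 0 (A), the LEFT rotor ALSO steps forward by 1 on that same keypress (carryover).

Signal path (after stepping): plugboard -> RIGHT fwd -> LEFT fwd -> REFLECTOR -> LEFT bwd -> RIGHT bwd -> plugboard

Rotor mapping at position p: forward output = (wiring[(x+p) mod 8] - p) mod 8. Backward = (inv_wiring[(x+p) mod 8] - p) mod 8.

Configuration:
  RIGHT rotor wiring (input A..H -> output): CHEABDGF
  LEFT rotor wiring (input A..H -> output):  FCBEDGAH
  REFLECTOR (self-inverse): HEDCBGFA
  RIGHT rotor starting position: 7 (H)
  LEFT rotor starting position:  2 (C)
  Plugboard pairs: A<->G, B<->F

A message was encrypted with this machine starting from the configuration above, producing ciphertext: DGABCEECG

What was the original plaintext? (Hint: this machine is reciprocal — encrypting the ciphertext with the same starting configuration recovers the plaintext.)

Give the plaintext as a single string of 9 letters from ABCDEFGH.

Char 1 ('D'): step: R->0, L->3 (L advanced); D->plug->D->R->A->L->B->refl->E->L'->E->R'->C->plug->C
Char 2 ('G'): step: R->1, L=3; G->plug->A->R->G->L->H->refl->A->L'->B->R'->H->plug->H
Char 3 ('A'): step: R->2, L=3; A->plug->G->R->A->L->B->refl->E->L'->E->R'->E->plug->E
Char 4 ('B'): step: R->3, L=3; B->plug->F->R->H->L->G->refl->F->L'->D->R'->D->plug->D
Char 5 ('C'): step: R->4, L=3; C->plug->C->R->C->L->D->refl->C->L'->F->R'->A->plug->G
Char 6 ('E'): step: R->5, L=3; E->plug->E->R->C->L->D->refl->C->L'->F->R'->D->plug->D
Char 7 ('E'): step: R->6, L=3; E->plug->E->R->G->L->H->refl->A->L'->B->R'->D->plug->D
Char 8 ('C'): step: R->7, L=3; C->plug->C->R->A->L->B->refl->E->L'->E->R'->G->plug->A
Char 9 ('G'): step: R->0, L->4 (L advanced); G->plug->A->R->C->L->E->refl->B->L'->E->R'->C->plug->C

Answer: CHEDGDDAC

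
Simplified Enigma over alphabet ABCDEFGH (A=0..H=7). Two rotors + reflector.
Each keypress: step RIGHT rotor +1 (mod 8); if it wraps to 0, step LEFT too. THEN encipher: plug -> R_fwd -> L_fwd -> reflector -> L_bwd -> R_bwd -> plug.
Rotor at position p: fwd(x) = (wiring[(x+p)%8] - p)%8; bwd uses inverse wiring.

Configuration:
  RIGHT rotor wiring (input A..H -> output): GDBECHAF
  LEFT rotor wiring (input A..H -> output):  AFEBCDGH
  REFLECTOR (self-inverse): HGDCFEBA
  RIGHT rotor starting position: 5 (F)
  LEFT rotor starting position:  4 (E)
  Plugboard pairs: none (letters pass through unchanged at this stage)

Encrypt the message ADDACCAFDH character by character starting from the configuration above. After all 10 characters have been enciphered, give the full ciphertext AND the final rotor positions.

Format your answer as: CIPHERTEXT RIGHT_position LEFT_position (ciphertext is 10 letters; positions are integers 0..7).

Char 1 ('A'): step: R->6, L=4; A->plug->A->R->C->L->C->refl->D->L'->D->R'->E->plug->E
Char 2 ('D'): step: R->7, L=4; D->plug->D->R->C->L->C->refl->D->L'->D->R'->F->plug->F
Char 3 ('D'): step: R->0, L->5 (L advanced); D->plug->D->R->E->L->A->refl->H->L'->F->R'->H->plug->H
Char 4 ('A'): step: R->1, L=5; A->plug->A->R->C->L->C->refl->D->L'->D->R'->C->plug->C
Char 5 ('C'): step: R->2, L=5; C->plug->C->R->A->L->G->refl->B->L'->B->R'->H->plug->H
Char 6 ('C'): step: R->3, L=5; C->plug->C->R->E->L->A->refl->H->L'->F->R'->D->plug->D
Char 7 ('A'): step: R->4, L=5; A->plug->A->R->G->L->E->refl->F->L'->H->R'->F->plug->F
Char 8 ('F'): step: R->5, L=5; F->plug->F->R->E->L->A->refl->H->L'->F->R'->H->plug->H
Char 9 ('D'): step: R->6, L=5; D->plug->D->R->F->L->H->refl->A->L'->E->R'->G->plug->G
Char 10 ('H'): step: R->7, L=5; H->plug->H->R->B->L->B->refl->G->L'->A->R'->G->plug->G
Final: ciphertext=EFHCHDFHGG, RIGHT=7, LEFT=5

Answer: EFHCHDFHGG 7 5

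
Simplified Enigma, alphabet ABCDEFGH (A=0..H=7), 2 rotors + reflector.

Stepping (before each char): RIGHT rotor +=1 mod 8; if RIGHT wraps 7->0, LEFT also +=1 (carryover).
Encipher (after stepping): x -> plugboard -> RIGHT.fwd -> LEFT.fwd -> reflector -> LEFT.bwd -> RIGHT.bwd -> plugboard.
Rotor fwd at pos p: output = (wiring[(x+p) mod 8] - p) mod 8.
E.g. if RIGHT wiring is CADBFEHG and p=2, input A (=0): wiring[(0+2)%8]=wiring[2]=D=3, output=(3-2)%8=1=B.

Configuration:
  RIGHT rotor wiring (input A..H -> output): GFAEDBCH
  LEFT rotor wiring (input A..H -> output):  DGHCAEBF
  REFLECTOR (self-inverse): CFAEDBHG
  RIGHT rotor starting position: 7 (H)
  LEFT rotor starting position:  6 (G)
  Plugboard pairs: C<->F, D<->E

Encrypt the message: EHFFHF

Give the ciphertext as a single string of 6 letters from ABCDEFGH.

Answer: CGGHDD

Derivation:
Char 1 ('E'): step: R->0, L->7 (L advanced); E->plug->D->R->E->L->D->refl->E->L'->B->R'->F->plug->C
Char 2 ('H'): step: R->1, L=7; H->plug->H->R->F->L->B->refl->F->L'->G->R'->G->plug->G
Char 3 ('F'): step: R->2, L=7; F->plug->C->R->B->L->E->refl->D->L'->E->R'->G->plug->G
Char 4 ('F'): step: R->3, L=7; F->plug->C->R->G->L->F->refl->B->L'->F->R'->H->plug->H
Char 5 ('H'): step: R->4, L=7; H->plug->H->R->A->L->G->refl->H->L'->C->R'->E->plug->D
Char 6 ('F'): step: R->5, L=7; F->plug->C->R->C->L->H->refl->G->L'->A->R'->E->plug->D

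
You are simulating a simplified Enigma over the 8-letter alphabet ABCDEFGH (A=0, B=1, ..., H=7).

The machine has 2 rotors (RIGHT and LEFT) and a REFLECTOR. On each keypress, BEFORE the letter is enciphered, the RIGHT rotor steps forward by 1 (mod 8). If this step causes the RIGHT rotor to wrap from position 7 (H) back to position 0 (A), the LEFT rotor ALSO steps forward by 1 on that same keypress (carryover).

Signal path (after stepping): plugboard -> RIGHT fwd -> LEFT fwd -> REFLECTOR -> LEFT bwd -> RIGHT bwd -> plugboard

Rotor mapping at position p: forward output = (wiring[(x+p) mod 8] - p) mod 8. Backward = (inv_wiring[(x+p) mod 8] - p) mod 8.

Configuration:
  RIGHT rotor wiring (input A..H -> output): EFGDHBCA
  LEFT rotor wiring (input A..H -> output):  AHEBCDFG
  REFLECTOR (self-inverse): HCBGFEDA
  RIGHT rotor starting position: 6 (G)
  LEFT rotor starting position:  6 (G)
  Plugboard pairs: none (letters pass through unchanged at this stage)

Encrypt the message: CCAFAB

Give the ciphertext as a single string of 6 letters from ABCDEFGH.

Answer: DDFHGH

Derivation:
Char 1 ('C'): step: R->7, L=6; C->plug->C->R->G->L->E->refl->F->L'->H->R'->D->plug->D
Char 2 ('C'): step: R->0, L->7 (L advanced); C->plug->C->R->G->L->E->refl->F->L'->D->R'->D->plug->D
Char 3 ('A'): step: R->1, L=7; A->plug->A->R->E->L->C->refl->B->L'->B->R'->F->plug->F
Char 4 ('F'): step: R->2, L=7; F->plug->F->R->G->L->E->refl->F->L'->D->R'->H->plug->H
Char 5 ('A'): step: R->3, L=7; A->plug->A->R->A->L->H->refl->A->L'->C->R'->G->plug->G
Char 6 ('B'): step: R->4, L=7; B->plug->B->R->F->L->D->refl->G->L'->H->R'->H->plug->H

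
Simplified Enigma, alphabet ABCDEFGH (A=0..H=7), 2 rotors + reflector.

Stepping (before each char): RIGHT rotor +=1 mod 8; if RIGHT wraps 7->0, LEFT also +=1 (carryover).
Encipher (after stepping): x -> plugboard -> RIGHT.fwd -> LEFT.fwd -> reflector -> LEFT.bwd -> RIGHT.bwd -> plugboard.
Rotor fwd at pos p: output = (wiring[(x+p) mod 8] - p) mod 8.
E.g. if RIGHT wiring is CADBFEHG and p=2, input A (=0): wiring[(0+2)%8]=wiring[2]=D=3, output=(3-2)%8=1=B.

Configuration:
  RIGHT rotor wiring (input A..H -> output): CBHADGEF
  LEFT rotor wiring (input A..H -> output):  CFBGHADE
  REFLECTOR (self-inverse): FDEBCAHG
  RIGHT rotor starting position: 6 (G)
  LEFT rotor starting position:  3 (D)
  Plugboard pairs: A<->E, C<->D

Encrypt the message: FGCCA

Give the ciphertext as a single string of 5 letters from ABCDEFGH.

Answer: CEGAH

Derivation:
Char 1 ('F'): step: R->7, L=3; F->plug->F->R->E->L->B->refl->D->L'->A->R'->D->plug->C
Char 2 ('G'): step: R->0, L->4 (L advanced); G->plug->G->R->E->L->G->refl->H->L'->C->R'->A->plug->E
Char 3 ('C'): step: R->1, L=4; C->plug->D->R->C->L->H->refl->G->L'->E->R'->G->plug->G
Char 4 ('C'): step: R->2, L=4; C->plug->D->R->E->L->G->refl->H->L'->C->R'->E->plug->A
Char 5 ('A'): step: R->3, L=4; A->plug->E->R->C->L->H->refl->G->L'->E->R'->H->plug->H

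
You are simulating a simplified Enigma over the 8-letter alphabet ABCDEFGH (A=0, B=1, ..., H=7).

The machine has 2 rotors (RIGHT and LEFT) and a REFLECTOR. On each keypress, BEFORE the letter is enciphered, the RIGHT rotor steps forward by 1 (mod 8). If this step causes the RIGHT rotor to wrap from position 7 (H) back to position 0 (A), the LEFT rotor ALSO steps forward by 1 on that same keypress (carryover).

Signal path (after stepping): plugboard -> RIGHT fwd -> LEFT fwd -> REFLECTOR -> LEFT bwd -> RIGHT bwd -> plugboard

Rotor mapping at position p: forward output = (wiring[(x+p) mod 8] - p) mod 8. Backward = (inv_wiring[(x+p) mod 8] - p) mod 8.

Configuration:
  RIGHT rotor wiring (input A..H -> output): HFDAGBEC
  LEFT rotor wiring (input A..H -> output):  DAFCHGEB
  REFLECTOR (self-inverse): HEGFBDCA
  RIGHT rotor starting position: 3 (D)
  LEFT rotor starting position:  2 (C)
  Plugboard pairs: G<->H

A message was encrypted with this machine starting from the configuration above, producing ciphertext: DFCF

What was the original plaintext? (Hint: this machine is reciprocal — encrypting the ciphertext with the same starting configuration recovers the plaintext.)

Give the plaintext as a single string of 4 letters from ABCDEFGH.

Answer: EHED

Derivation:
Char 1 ('D'): step: R->4, L=2; D->plug->D->R->G->L->B->refl->E->L'->D->R'->E->plug->E
Char 2 ('F'): step: R->5, L=2; F->plug->F->R->G->L->B->refl->E->L'->D->R'->G->plug->H
Char 3 ('C'): step: R->6, L=2; C->plug->C->R->B->L->A->refl->H->L'->F->R'->E->plug->E
Char 4 ('F'): step: R->7, L=2; F->plug->F->R->H->L->G->refl->C->L'->E->R'->D->plug->D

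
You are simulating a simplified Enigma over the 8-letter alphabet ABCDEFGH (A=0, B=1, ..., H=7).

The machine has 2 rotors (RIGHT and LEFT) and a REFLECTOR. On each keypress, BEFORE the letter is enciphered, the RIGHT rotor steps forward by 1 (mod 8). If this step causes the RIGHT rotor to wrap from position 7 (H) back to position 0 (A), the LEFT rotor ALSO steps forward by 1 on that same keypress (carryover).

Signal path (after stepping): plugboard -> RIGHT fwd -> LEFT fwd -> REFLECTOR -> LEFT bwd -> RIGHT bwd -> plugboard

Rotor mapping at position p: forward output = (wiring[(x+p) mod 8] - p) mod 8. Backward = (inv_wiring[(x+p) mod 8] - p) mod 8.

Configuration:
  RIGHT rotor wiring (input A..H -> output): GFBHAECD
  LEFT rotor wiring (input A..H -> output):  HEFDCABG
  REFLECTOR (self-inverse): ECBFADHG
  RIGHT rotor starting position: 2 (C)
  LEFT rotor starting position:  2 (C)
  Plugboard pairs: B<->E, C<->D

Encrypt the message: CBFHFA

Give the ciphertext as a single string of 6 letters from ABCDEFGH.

Answer: DGHDEC

Derivation:
Char 1 ('C'): step: R->3, L=2; C->plug->D->R->H->L->C->refl->B->L'->B->R'->C->plug->D
Char 2 ('B'): step: R->4, L=2; B->plug->E->R->C->L->A->refl->E->L'->F->R'->G->plug->G
Char 3 ('F'): step: R->5, L=2; F->plug->F->R->E->L->H->refl->G->L'->D->R'->H->plug->H
Char 4 ('H'): step: R->6, L=2; H->plug->H->R->G->L->F->refl->D->L'->A->R'->C->plug->D
Char 5 ('F'): step: R->7, L=2; F->plug->F->R->B->L->B->refl->C->L'->H->R'->B->plug->E
Char 6 ('A'): step: R->0, L->3 (L advanced); A->plug->A->R->G->L->B->refl->C->L'->H->R'->D->plug->C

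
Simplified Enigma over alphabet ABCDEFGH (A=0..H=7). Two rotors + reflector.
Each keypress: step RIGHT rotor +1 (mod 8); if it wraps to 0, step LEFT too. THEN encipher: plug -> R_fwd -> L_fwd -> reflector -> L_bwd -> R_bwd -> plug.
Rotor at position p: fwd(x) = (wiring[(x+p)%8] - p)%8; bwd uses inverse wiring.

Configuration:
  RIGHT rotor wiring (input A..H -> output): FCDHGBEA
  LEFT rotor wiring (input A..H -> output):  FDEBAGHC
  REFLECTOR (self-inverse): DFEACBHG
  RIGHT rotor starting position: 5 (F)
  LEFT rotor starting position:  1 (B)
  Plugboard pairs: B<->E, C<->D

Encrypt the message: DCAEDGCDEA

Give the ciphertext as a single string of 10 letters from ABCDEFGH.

Answer: GEBACAGCFG

Derivation:
Char 1 ('D'): step: R->6, L=1; D->plug->C->R->H->L->E->refl->C->L'->A->R'->G->plug->G
Char 2 ('C'): step: R->7, L=1; C->plug->D->R->E->L->F->refl->B->L'->G->R'->B->plug->E
Char 3 ('A'): step: R->0, L->2 (L advanced); A->plug->A->R->F->L->A->refl->D->L'->G->R'->E->plug->B
Char 4 ('E'): step: R->1, L=2; E->plug->B->R->C->L->G->refl->H->L'->B->R'->A->plug->A
Char 5 ('D'): step: R->2, L=2; D->plug->C->R->E->L->F->refl->B->L'->H->R'->D->plug->C
Char 6 ('G'): step: R->3, L=2; G->plug->G->R->H->L->B->refl->F->L'->E->R'->A->plug->A
Char 7 ('C'): step: R->4, L=2; C->plug->D->R->E->L->F->refl->B->L'->H->R'->G->plug->G
Char 8 ('D'): step: R->5, L=2; D->plug->C->R->D->L->E->refl->C->L'->A->R'->D->plug->C
Char 9 ('E'): step: R->6, L=2; E->plug->B->R->C->L->G->refl->H->L'->B->R'->F->plug->F
Char 10 ('A'): step: R->7, L=2; A->plug->A->R->B->L->H->refl->G->L'->C->R'->G->plug->G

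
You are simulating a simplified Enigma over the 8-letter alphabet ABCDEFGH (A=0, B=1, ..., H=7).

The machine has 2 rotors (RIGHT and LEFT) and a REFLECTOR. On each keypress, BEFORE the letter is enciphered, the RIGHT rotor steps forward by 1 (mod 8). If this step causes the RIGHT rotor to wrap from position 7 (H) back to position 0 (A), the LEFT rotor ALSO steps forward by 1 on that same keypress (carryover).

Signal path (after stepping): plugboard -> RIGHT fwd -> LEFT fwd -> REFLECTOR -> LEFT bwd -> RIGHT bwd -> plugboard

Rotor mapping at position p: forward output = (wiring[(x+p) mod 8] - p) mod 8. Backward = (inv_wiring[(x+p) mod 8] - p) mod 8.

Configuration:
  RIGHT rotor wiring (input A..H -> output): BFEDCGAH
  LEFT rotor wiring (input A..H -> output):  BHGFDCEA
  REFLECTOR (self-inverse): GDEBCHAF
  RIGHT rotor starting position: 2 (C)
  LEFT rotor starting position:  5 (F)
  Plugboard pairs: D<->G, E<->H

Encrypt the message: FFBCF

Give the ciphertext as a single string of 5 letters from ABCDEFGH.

Char 1 ('F'): step: R->3, L=5; F->plug->F->R->G->L->A->refl->G->L'->H->R'->B->plug->B
Char 2 ('F'): step: R->4, L=5; F->plug->F->R->B->L->H->refl->F->L'->A->R'->G->plug->D
Char 3 ('B'): step: R->5, L=5; B->plug->B->R->D->L->E->refl->C->L'->E->R'->D->plug->G
Char 4 ('C'): step: R->6, L=5; C->plug->C->R->D->L->E->refl->C->L'->E->R'->G->plug->D
Char 5 ('F'): step: R->7, L=5; F->plug->F->R->D->L->E->refl->C->L'->E->R'->E->plug->H

Answer: BDGDH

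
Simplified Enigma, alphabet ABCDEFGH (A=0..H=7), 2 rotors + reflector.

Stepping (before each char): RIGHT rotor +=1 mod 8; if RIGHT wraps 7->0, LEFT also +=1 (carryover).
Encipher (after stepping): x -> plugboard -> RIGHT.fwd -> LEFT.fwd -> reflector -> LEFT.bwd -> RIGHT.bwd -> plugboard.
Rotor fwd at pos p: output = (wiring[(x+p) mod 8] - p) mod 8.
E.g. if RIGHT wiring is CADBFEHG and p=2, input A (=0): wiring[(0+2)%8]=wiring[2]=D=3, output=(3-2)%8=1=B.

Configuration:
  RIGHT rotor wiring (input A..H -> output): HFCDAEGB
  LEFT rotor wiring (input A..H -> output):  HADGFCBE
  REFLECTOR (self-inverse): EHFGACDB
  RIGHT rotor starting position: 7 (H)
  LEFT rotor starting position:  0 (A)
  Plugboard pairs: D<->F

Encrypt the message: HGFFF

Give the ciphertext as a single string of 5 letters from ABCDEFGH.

Char 1 ('H'): step: R->0, L->1 (L advanced); H->plug->H->R->B->L->C->refl->F->L'->C->R'->C->plug->C
Char 2 ('G'): step: R->1, L=1; G->plug->G->R->A->L->H->refl->B->L'->E->R'->A->plug->A
Char 3 ('F'): step: R->2, L=1; F->plug->D->R->C->L->F->refl->C->L'->B->R'->B->plug->B
Char 4 ('F'): step: R->3, L=1; F->plug->D->R->D->L->E->refl->A->L'->F->R'->B->plug->B
Char 5 ('F'): step: R->4, L=1; F->plug->D->R->F->L->A->refl->E->L'->D->R'->E->plug->E

Answer: CABBE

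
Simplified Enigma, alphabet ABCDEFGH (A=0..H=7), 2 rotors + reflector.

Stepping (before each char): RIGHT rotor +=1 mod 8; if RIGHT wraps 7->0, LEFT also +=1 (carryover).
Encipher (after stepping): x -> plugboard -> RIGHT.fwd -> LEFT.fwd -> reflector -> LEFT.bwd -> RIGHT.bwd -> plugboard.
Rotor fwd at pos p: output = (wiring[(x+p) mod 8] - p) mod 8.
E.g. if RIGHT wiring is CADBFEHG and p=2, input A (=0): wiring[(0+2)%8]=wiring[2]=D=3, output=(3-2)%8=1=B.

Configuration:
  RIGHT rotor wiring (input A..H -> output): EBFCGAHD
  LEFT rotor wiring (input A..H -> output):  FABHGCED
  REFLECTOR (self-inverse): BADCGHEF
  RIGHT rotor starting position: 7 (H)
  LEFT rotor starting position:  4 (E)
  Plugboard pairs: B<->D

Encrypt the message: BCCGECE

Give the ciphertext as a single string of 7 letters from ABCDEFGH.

Answer: CABBGEB

Derivation:
Char 1 ('B'): step: R->0, L->5 (L advanced); B->plug->D->R->C->L->G->refl->E->L'->F->R'->C->plug->C
Char 2 ('C'): step: R->1, L=5; C->plug->C->R->B->L->H->refl->F->L'->A->R'->A->plug->A
Char 3 ('C'): step: R->2, L=5; C->plug->C->R->E->L->D->refl->C->L'->G->R'->D->plug->B
Char 4 ('G'): step: R->3, L=5; G->plug->G->R->G->L->C->refl->D->L'->E->R'->D->plug->B
Char 5 ('E'): step: R->4, L=5; E->plug->E->R->A->L->F->refl->H->L'->B->R'->G->plug->G
Char 6 ('C'): step: R->5, L=5; C->plug->C->R->G->L->C->refl->D->L'->E->R'->E->plug->E
Char 7 ('E'): step: R->6, L=5; E->plug->E->R->H->L->B->refl->A->L'->D->R'->D->plug->B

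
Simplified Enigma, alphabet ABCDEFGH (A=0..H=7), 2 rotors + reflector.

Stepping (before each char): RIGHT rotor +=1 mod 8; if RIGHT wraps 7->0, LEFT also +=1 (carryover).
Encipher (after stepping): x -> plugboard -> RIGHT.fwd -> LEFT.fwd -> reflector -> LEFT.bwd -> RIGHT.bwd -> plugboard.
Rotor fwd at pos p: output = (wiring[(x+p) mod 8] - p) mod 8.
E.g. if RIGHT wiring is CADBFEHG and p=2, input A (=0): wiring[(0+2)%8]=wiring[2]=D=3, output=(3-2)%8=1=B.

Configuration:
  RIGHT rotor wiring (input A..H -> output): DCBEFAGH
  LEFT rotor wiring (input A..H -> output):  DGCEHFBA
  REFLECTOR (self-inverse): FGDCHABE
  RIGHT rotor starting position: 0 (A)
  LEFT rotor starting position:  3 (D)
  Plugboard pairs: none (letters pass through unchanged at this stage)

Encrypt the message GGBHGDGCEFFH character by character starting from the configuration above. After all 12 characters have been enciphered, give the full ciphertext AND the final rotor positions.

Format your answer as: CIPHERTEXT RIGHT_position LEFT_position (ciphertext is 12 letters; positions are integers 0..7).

Answer: HAHDBCHGHHCG 4 4

Derivation:
Char 1 ('G'): step: R->1, L=3; G->plug->G->R->G->L->D->refl->C->L'->C->R'->H->plug->H
Char 2 ('G'): step: R->2, L=3; G->plug->G->R->B->L->E->refl->H->L'->H->R'->A->plug->A
Char 3 ('B'): step: R->3, L=3; B->plug->B->R->C->L->C->refl->D->L'->G->R'->H->plug->H
Char 4 ('H'): step: R->4, L=3; H->plug->H->R->A->L->B->refl->G->L'->D->R'->D->plug->D
Char 5 ('G'): step: R->5, L=3; G->plug->G->R->H->L->H->refl->E->L'->B->R'->B->plug->B
Char 6 ('D'): step: R->6, L=3; D->plug->D->R->E->L->F->refl->A->L'->F->R'->C->plug->C
Char 7 ('G'): step: R->7, L=3; G->plug->G->R->B->L->E->refl->H->L'->H->R'->H->plug->H
Char 8 ('C'): step: R->0, L->4 (L advanced); C->plug->C->R->B->L->B->refl->G->L'->G->R'->G->plug->G
Char 9 ('E'): step: R->1, L=4; E->plug->E->R->H->L->A->refl->F->L'->C->R'->H->plug->H
Char 10 ('F'): step: R->2, L=4; F->plug->F->R->F->L->C->refl->D->L'->A->R'->H->plug->H
Char 11 ('F'): step: R->3, L=4; F->plug->F->R->A->L->D->refl->C->L'->F->R'->C->plug->C
Char 12 ('H'): step: R->4, L=4; H->plug->H->R->A->L->D->refl->C->L'->F->R'->G->plug->G
Final: ciphertext=HAHDBCHGHHCG, RIGHT=4, LEFT=4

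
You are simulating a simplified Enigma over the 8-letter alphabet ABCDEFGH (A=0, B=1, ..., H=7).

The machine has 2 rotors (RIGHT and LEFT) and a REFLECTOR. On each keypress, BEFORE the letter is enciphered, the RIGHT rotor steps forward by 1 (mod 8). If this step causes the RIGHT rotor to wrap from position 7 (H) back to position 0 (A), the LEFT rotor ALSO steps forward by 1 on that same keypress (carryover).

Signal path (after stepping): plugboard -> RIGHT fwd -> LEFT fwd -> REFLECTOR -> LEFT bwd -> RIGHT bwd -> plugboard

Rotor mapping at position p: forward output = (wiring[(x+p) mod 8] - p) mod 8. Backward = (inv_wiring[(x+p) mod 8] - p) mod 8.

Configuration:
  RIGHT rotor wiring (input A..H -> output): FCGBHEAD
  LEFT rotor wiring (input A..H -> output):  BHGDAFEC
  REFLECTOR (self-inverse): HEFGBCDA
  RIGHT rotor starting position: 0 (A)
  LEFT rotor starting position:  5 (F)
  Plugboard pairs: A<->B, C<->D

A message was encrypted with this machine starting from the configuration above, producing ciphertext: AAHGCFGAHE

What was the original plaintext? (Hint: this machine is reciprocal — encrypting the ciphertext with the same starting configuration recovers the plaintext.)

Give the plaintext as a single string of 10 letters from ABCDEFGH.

Char 1 ('A'): step: R->1, L=5; A->plug->B->R->F->L->B->refl->E->L'->D->R'->E->plug->E
Char 2 ('A'): step: R->2, L=5; A->plug->B->R->H->L->D->refl->G->L'->G->R'->E->plug->E
Char 3 ('H'): step: R->3, L=5; H->plug->H->R->D->L->E->refl->B->L'->F->R'->D->plug->C
Char 4 ('G'): step: R->4, L=5; G->plug->G->R->C->L->F->refl->C->L'->E->R'->C->plug->D
Char 5 ('C'): step: R->5, L=5; C->plug->D->R->A->L->A->refl->H->L'->B->R'->F->plug->F
Char 6 ('F'): step: R->6, L=5; F->plug->F->R->D->L->E->refl->B->L'->F->R'->B->plug->A
Char 7 ('G'): step: R->7, L=5; G->plug->G->R->F->L->B->refl->E->L'->D->R'->C->plug->D
Char 8 ('A'): step: R->0, L->6 (L advanced); A->plug->B->R->C->L->D->refl->G->L'->A->R'->G->plug->G
Char 9 ('H'): step: R->1, L=6; H->plug->H->R->E->L->A->refl->H->L'->H->R'->F->plug->F
Char 10 ('E'): step: R->2, L=6; E->plug->E->R->G->L->C->refl->F->L'->F->R'->C->plug->D

Answer: EECDFADGFD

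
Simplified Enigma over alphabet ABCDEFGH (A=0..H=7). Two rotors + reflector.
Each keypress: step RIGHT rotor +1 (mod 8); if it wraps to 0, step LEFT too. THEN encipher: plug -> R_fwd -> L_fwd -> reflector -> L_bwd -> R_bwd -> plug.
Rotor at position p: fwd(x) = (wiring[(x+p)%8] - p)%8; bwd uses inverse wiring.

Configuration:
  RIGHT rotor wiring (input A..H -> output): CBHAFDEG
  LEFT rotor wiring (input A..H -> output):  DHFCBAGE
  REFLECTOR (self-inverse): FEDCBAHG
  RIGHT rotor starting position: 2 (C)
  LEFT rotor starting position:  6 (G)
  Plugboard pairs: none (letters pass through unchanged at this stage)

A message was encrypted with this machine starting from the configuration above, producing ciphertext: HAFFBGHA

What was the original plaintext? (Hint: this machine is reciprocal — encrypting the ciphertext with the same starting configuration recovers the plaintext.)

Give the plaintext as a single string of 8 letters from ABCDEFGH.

Answer: DHHBHEBF

Derivation:
Char 1 ('H'): step: R->3, L=6; H->plug->H->R->E->L->H->refl->G->L'->B->R'->D->plug->D
Char 2 ('A'): step: R->4, L=6; A->plug->A->R->B->L->G->refl->H->L'->E->R'->H->plug->H
Char 3 ('F'): step: R->5, L=6; F->plug->F->R->C->L->F->refl->A->L'->A->R'->H->plug->H
Char 4 ('F'): step: R->6, L=6; F->plug->F->R->C->L->F->refl->A->L'->A->R'->B->plug->B
Char 5 ('B'): step: R->7, L=6; B->plug->B->R->D->L->B->refl->E->L'->F->R'->H->plug->H
Char 6 ('G'): step: R->0, L->7 (L advanced); G->plug->G->R->E->L->D->refl->C->L'->F->R'->E->plug->E
Char 7 ('H'): step: R->1, L=7; H->plug->H->R->B->L->E->refl->B->L'->G->R'->B->plug->B
Char 8 ('A'): step: R->2, L=7; A->plug->A->R->F->L->C->refl->D->L'->E->R'->F->plug->F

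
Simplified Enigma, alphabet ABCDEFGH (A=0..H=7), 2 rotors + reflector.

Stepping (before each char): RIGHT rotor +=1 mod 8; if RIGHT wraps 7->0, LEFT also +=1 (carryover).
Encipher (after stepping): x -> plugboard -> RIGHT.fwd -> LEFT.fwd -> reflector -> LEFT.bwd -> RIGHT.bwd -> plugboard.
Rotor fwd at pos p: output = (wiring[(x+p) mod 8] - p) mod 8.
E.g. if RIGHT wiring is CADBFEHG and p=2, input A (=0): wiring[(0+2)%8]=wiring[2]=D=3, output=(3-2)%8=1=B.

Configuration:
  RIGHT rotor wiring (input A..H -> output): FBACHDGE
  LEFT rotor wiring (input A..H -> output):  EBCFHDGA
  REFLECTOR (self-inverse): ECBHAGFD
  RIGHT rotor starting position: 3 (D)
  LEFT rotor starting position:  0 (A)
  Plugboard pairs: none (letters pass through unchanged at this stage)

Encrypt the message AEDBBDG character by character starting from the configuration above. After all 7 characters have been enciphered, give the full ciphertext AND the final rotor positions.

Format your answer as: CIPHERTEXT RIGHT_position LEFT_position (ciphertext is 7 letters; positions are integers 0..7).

Answer: HGBEHBC 2 1

Derivation:
Char 1 ('A'): step: R->4, L=0; A->plug->A->R->D->L->F->refl->G->L'->G->R'->H->plug->H
Char 2 ('E'): step: R->5, L=0; E->plug->E->R->E->L->H->refl->D->L'->F->R'->G->plug->G
Char 3 ('D'): step: R->6, L=0; D->plug->D->R->D->L->F->refl->G->L'->G->R'->B->plug->B
Char 4 ('B'): step: R->7, L=0; B->plug->B->R->G->L->G->refl->F->L'->D->R'->E->plug->E
Char 5 ('B'): step: R->0, L->1 (L advanced); B->plug->B->R->B->L->B->refl->C->L'->E->R'->H->plug->H
Char 6 ('D'): step: R->1, L=1; D->plug->D->R->G->L->H->refl->D->L'->H->R'->B->plug->B
Char 7 ('G'): step: R->2, L=1; G->plug->G->R->D->L->G->refl->F->L'->F->R'->C->plug->C
Final: ciphertext=HGBEHBC, RIGHT=2, LEFT=1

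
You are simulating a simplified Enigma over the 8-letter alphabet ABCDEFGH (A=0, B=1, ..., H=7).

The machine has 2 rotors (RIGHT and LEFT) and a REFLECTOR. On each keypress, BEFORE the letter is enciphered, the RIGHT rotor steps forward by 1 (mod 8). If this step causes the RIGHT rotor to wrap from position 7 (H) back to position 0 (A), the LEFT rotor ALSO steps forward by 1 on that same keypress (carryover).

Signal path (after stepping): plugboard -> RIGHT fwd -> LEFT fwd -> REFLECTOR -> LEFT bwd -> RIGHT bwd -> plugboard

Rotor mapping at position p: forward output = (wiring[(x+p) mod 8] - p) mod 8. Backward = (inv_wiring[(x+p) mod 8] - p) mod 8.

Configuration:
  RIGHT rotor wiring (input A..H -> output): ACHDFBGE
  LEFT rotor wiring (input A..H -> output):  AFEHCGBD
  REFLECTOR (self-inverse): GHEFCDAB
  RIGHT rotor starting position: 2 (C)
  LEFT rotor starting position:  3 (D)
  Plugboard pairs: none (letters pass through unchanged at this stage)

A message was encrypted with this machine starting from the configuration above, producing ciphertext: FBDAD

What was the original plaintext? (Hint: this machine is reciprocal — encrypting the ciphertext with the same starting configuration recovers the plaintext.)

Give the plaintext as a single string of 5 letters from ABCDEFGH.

Answer: BCABF

Derivation:
Char 1 ('F'): step: R->3, L=3; F->plug->F->R->F->L->F->refl->D->L'->C->R'->B->plug->B
Char 2 ('B'): step: R->4, L=3; B->plug->B->R->F->L->F->refl->D->L'->C->R'->C->plug->C
Char 3 ('D'): step: R->5, L=3; D->plug->D->R->D->L->G->refl->A->L'->E->R'->A->plug->A
Char 4 ('A'): step: R->6, L=3; A->plug->A->R->A->L->E->refl->C->L'->G->R'->B->plug->B
Char 5 ('D'): step: R->7, L=3; D->plug->D->R->A->L->E->refl->C->L'->G->R'->F->plug->F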